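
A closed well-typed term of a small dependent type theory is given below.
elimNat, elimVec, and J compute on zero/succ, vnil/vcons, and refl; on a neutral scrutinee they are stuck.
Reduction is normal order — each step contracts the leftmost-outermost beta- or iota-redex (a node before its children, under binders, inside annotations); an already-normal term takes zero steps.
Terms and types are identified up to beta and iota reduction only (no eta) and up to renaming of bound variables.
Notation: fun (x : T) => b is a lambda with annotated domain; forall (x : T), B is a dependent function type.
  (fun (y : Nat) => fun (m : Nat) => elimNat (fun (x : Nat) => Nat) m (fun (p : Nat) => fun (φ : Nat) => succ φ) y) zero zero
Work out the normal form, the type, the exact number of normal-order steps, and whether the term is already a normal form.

normal form:
  zero
inferred type:
  Nat
steps to reach normal form (normal order): 3
started in normal form: no
first redex: a beta-redex


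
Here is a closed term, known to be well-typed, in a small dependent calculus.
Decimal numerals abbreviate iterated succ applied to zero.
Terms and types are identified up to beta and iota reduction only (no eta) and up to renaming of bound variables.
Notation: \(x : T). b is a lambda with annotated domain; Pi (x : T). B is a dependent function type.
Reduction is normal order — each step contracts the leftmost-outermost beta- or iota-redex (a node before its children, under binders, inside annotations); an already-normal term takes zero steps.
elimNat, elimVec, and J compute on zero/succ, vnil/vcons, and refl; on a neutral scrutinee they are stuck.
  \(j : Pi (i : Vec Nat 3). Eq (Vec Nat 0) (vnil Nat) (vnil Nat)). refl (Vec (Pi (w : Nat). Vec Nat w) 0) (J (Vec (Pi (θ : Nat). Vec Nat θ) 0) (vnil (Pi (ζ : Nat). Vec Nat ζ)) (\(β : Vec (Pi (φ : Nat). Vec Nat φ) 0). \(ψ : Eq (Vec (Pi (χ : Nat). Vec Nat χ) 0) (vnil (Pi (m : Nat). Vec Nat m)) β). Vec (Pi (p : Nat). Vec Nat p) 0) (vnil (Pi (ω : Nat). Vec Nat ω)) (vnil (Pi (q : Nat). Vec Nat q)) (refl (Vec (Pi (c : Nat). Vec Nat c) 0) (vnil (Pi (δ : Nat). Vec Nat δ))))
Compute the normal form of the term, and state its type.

reduced normal form:
  \(j : Pi (i : Vec Nat 3). Eq (Vec Nat 0) (vnil Nat) (vnil Nat)). refl (Vec (Pi (w : Nat). Vec Nat w) 0) (vnil (Pi (θ : Nat). Vec Nat θ))
the term's type:
  Pi (j : Pi (i : Vec Nat 3). Eq (Vec Nat 0) (vnil Nat) (vnil Nat)). Eq (Vec (Pi (w : Nat). Vec Nat w) 0) (vnil (Pi (θ : Nat). Vec Nat θ)) (vnil (Pi (ζ : Nat). Vec Nat ζ))


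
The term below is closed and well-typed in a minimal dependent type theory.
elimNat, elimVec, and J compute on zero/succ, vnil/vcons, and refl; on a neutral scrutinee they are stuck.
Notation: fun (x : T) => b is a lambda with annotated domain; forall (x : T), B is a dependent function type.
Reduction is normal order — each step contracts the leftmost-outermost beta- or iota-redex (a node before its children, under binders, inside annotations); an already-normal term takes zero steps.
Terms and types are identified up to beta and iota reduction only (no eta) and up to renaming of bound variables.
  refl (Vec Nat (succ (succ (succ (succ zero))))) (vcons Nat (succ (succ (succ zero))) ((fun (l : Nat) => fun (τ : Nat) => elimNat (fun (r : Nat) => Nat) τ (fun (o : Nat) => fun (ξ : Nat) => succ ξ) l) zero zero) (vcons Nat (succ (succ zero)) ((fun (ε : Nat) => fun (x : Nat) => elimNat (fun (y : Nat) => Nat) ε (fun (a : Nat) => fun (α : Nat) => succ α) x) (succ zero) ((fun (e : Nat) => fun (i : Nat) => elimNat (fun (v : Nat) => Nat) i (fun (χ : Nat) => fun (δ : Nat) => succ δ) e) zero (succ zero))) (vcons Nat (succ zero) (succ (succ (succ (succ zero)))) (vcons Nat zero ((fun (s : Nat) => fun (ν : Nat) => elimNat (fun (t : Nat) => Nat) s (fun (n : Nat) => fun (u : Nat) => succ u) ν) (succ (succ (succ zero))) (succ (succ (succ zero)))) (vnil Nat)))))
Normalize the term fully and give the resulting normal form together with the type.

resulting normal form:
  refl (Vec Nat (succ (succ (succ (succ zero))))) (vcons Nat (succ (succ (succ zero))) zero (vcons Nat (succ (succ zero)) (succ (succ zero)) (vcons Nat (succ zero) (succ (succ (succ (succ zero)))) (vcons Nat zero (succ (succ (succ (succ (succ (succ zero)))))) (vnil Nat)))))
type:
  Eq (Vec Nat (succ (succ (succ (succ zero))))) (vcons Nat (succ (succ (succ zero))) zero (vcons Nat (succ (succ zero)) (succ (succ zero)) (vcons Nat (succ zero) (succ (succ (succ (succ zero)))) (vcons Nat zero (succ (succ (succ (succ (succ (succ zero)))))) (vnil Nat))))) (vcons Nat (succ (succ (succ zero))) zero (vcons Nat (succ (succ zero)) (succ (succ zero)) (vcons Nat (succ zero) (succ (succ (succ (succ zero)))) (vcons Nat zero (succ (succ (succ (succ (succ (succ zero)))))) (vnil Nat)))))


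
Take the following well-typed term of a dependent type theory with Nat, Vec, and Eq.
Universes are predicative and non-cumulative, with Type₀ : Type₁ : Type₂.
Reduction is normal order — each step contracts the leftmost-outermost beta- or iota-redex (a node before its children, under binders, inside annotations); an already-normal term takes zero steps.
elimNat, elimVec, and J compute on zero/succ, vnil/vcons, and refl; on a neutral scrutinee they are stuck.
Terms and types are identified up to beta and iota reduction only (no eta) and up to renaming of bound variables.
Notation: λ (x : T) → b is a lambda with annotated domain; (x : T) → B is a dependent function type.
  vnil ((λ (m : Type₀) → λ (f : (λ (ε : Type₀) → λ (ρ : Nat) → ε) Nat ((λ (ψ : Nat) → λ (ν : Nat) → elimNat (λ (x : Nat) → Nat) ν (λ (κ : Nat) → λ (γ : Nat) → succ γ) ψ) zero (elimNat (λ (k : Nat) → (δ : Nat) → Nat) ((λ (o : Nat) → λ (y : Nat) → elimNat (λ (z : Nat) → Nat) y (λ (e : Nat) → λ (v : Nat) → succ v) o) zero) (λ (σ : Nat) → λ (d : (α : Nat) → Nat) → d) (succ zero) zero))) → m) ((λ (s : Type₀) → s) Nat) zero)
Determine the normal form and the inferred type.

resulting normal form:
  vnil Nat
inferred type:
  Vec Nat zero
observation: reduction starts at a beta-redex, and 3 normal-order steps reach the normal form.


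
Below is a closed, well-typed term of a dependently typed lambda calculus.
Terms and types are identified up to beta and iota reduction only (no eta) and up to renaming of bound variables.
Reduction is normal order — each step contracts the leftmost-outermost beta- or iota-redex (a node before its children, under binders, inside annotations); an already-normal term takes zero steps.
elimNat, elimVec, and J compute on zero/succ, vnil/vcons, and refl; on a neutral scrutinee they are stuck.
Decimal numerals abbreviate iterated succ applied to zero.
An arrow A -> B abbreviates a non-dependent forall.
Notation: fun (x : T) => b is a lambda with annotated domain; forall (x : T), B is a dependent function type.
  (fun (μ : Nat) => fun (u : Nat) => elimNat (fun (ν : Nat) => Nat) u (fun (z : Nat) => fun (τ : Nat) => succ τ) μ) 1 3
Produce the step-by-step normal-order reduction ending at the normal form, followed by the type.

normal-order reduction sequence:
  (fun (μ : Nat) => fun (u : Nat) => elimNat (fun (ν : Nat) => Nat) u (fun (z : Nat) => fun (τ : Nat) => succ τ) μ) 1 3
  ~> (fun (μ : Nat) => elimNat (fun (u : Nat) => Nat) μ (fun (ν : Nat) => fun (z : Nat) => succ z) 1) 3
  ~> elimNat (fun (μ : Nat) => Nat) 3 (fun (u : Nat) => fun (ν : Nat) => succ ν) 1
  ~> (fun (μ : Nat) => fun (u : Nat) => succ u) 0 (elimNat (fun (ν : Nat) => Nat) 3 (fun (z : Nat) => fun (τ : Nat) => succ τ) 0)
  ~> (fun (μ : Nat) => succ μ) (elimNat (fun (u : Nat) => Nat) 3 (fun (ν : Nat) => fun (z : Nat) => succ z) 0)
  ~> succ (elimNat (fun (μ : Nat) => Nat) 3 (fun (u : Nat) => fun (ν : Nat) => succ ν) 0)
  ~> 4
type:
  Nat


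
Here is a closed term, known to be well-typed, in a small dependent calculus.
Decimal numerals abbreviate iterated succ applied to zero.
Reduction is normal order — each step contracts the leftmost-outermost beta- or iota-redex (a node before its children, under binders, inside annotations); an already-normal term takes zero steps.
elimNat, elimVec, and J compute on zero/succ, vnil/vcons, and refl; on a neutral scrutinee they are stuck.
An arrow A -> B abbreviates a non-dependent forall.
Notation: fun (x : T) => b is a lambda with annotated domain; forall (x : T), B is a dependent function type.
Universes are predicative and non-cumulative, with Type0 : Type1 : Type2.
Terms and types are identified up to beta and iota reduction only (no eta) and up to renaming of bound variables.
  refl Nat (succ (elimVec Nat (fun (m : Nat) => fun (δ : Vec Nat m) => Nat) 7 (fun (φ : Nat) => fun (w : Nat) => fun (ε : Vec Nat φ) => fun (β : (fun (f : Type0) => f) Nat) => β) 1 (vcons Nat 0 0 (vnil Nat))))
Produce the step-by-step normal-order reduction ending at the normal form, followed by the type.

reduction (normal order):
  refl Nat (succ (elimVec Nat (fun (m : Nat) => fun (δ : Vec Nat m) => Nat) 7 (fun (φ : Nat) => fun (w : Nat) => fun (ε : Vec Nat φ) => fun (β : (fun (f : Type0) => f) Nat) => β) 1 (vcons Nat 0 0 (vnil Nat))))
  ~> refl Nat (succ ((fun (m : Nat) => fun (δ : Nat) => fun (φ : Vec Nat m) => fun (w : (fun (ε : Type0) => ε) Nat) => w) 0 0 (vnil Nat) (elimVec Nat (fun (β : Nat) => fun (f : Vec Nat β) => Nat) 7 (fun (y : Nat) => fun (u : Nat) => fun (τ : Vec Nat y) => fun (γ : (fun (χ : Type0) => χ) Nat) => γ) 0 (vnil Nat))))
  ~> refl Nat (succ ((fun (m : Nat) => fun (δ : Vec Nat 0) => fun (φ : (fun (w : Type0) => w) Nat) => φ) 0 (vnil Nat) (elimVec Nat (fun (ε : Nat) => fun (β : Vec Nat ε) => Nat) 7 (fun (f : Nat) => fun (y : Nat) => fun (u : Vec Nat f) => fun (τ : (fun (γ : Type0) => γ) Nat) => τ) 0 (vnil Nat))))
  ~> refl Nat (succ ((fun (m : Vec Nat 0) => fun (δ : (fun (φ : Type0) => φ) Nat) => δ) (vnil Nat) (elimVec Nat (fun (w : Nat) => fun (ε : Vec Nat w) => Nat) 7 (fun (β : Nat) => fun (f : Nat) => fun (y : Vec Nat β) => fun (u : (fun (τ : Type0) => τ) Nat) => u) 0 (vnil Nat))))
  ~> refl Nat (succ ((fun (m : (fun (δ : Type0) => δ) Nat) => m) (elimVec Nat (fun (φ : Nat) => fun (w : Vec Nat φ) => Nat) 7 (fun (ε : Nat) => fun (β : Nat) => fun (f : Vec Nat ε) => fun (y : (fun (u : Type0) => u) Nat) => y) 0 (vnil Nat))))
  ~> refl Nat (succ (elimVec Nat (fun (m : Nat) => fun (δ : Vec Nat m) => Nat) 7 (fun (φ : Nat) => fun (w : Nat) => fun (ε : Vec Nat φ) => fun (β : (fun (f : Type0) => f) Nat) => β) 0 (vnil Nat)))
  ~> refl Nat 8
the term's type:
  Eq Nat 8 8


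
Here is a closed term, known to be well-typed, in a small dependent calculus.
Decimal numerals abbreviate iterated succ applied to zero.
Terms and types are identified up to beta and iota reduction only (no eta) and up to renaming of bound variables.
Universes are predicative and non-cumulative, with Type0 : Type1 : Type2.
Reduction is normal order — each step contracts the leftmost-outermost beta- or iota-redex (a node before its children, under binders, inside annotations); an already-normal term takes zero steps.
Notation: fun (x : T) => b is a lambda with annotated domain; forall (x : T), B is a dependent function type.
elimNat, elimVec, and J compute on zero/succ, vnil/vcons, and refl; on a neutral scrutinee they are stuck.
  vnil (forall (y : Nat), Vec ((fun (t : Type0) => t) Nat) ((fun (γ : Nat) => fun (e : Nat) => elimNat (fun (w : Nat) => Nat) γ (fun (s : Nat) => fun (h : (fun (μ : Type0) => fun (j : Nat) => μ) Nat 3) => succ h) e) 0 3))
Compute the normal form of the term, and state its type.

normal form:
  vnil (forall (y : Nat), Vec Nat 3)
type:
  Vec (forall (y : Nat), Vec Nat 3) 0


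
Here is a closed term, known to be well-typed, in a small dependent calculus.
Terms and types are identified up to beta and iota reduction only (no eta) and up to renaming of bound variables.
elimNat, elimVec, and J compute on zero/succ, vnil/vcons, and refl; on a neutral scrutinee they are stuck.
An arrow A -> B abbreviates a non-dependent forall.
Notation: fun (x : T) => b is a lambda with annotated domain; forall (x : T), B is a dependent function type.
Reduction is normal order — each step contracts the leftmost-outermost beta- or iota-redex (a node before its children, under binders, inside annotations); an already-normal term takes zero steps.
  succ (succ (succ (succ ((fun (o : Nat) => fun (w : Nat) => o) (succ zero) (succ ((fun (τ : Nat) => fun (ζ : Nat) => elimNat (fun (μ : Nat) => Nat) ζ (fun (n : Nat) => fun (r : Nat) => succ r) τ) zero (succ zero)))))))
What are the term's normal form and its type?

reduced normal form:
  succ (succ (succ (succ (succ zero))))
inferred type:
  Nat


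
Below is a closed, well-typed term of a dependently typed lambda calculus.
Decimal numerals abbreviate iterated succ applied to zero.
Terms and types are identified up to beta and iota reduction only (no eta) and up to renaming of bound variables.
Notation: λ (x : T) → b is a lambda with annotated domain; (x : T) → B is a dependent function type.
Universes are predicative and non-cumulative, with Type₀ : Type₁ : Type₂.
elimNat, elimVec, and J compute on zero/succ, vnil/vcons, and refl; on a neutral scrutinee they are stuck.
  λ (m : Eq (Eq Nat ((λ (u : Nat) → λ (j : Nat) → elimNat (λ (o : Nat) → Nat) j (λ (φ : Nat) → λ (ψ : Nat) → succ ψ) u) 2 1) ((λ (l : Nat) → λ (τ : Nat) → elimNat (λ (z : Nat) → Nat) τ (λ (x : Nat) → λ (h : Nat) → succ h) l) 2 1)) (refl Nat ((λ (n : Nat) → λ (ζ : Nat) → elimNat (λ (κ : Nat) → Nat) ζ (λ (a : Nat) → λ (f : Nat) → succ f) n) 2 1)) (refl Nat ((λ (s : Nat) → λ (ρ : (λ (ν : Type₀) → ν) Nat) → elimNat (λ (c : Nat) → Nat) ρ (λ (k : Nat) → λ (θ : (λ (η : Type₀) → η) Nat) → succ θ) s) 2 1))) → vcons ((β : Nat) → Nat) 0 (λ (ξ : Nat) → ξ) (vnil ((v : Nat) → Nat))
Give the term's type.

the term's type:
  (m : Eq (Eq Nat 3 3) (refl Nat 3) (refl Nat 3)) → Vec ((u : Nat) → Nat) 1


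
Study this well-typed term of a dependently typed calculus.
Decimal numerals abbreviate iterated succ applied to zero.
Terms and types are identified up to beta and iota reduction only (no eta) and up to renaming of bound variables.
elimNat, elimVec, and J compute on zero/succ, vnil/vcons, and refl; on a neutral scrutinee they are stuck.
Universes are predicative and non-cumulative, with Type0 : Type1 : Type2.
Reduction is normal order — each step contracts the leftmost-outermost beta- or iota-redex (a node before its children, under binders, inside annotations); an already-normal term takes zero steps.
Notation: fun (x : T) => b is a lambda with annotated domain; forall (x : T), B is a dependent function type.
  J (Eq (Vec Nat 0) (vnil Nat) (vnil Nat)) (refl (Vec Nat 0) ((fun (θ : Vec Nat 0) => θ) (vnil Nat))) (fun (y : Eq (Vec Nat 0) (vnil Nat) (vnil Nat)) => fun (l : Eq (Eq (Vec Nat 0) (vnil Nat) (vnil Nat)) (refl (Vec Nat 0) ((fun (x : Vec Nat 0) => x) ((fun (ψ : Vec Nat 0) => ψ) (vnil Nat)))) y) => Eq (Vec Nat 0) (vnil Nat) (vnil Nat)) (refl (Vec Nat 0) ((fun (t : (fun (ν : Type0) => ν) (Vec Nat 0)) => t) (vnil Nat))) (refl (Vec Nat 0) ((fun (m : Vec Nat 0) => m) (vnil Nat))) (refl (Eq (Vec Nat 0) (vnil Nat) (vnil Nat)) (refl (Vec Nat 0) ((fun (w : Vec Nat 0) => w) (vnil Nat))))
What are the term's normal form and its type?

resulting normal form:
  refl (Vec Nat 0) (vnil Nat)
type:
  Eq (Vec Nat 0) (vnil Nat) (vnil Nat)


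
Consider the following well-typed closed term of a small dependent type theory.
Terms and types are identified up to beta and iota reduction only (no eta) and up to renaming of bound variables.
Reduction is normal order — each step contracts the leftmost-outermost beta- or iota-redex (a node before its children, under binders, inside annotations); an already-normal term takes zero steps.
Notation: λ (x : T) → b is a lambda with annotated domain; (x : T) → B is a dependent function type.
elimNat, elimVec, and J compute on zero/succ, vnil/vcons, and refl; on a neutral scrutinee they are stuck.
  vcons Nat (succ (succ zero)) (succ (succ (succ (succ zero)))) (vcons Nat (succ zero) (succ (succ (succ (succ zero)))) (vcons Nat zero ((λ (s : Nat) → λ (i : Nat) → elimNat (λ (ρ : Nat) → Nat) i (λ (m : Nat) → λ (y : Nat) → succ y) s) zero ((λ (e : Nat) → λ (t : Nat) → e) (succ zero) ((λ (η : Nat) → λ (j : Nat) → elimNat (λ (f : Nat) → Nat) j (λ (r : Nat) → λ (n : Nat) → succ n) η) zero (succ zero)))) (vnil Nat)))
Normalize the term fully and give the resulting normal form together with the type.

normal form:
  vcons Nat (succ (succ zero)) (succ (succ (succ (succ zero)))) (vcons Nat (succ zero) (succ (succ (succ (succ zero)))) (vcons Nat zero (succ zero) (vnil Nat)))
the term's type:
  Vec Nat (succ (succ (succ zero)))
observation: 5 normal-order steps separate the term from its normal form.


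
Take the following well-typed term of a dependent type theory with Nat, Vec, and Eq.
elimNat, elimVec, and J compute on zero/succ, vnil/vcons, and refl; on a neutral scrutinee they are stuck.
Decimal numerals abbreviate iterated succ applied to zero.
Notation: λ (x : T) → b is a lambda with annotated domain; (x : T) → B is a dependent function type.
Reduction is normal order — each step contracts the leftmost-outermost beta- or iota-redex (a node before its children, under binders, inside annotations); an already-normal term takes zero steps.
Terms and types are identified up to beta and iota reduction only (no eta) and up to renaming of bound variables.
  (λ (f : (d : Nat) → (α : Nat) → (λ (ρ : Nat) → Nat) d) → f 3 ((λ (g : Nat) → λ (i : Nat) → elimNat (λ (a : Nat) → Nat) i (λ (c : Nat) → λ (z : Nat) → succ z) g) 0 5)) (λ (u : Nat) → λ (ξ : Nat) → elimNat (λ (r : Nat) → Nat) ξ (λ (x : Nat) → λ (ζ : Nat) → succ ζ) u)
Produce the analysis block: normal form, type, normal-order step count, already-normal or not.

resulting normal form:
  8
inferred type:
  Nat
normal-order step count: 16
already normal: no
first redex: a beta-redex


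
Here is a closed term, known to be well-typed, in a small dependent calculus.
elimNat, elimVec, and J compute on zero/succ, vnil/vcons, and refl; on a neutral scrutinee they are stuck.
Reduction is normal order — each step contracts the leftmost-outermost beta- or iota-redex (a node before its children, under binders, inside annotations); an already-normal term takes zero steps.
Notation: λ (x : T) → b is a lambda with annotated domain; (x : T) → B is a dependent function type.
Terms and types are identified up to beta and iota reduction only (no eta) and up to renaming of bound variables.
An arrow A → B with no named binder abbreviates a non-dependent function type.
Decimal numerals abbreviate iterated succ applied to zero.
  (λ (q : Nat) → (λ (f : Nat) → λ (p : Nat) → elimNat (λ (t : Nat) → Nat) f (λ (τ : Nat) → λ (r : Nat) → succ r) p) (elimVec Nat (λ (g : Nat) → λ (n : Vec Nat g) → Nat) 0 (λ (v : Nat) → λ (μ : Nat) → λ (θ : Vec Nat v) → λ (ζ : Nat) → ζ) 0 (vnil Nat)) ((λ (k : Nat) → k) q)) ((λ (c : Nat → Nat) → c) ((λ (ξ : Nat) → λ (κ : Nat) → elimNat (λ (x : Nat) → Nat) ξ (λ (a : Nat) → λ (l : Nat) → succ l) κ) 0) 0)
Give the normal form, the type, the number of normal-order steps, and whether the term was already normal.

normal form:
  0
type:
  Nat
normal-order step count: 10
already normal: no
first redex: a beta-redex


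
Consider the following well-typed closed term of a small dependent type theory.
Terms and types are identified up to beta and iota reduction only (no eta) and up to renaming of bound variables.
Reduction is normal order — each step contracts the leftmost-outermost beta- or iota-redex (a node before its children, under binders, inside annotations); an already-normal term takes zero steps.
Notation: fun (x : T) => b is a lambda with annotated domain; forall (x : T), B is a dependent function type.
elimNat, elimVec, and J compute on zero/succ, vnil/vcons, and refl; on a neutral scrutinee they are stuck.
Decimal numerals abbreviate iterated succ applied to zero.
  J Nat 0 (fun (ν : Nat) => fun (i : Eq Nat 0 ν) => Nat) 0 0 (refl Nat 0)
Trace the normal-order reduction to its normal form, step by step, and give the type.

reduction (normal order):
  J Nat 0 (fun (ν : Nat) => fun (i : Eq Nat 0 ν) => Nat) 0 0 (refl Nat 0)
  ~> 0
type:
  Nat


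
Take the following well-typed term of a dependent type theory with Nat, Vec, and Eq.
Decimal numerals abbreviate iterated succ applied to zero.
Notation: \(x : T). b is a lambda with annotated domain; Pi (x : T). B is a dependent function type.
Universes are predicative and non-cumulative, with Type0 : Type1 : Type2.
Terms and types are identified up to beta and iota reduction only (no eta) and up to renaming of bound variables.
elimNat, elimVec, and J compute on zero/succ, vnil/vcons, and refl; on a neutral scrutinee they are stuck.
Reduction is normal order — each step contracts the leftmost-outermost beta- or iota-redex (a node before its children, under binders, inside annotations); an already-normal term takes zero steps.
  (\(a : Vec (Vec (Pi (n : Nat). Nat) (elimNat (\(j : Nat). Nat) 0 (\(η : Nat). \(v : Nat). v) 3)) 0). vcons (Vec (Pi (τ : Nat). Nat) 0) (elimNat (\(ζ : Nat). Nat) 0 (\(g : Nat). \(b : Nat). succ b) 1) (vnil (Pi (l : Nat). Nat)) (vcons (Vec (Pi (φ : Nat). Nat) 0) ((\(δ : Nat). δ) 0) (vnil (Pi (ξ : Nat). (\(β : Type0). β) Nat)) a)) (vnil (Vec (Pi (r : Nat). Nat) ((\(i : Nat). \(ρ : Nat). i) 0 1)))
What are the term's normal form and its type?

normal form:
  vcons (Vec (Pi (a : Nat). Nat) 0) 1 (vnil (Pi (n : Nat). Nat)) (vcons (Vec (Pi (j : Nat). Nat) 0) 0 (vnil (Pi (η : Nat). Nat)) (vnil (Vec (Pi (v : Nat). Nat) 0)))
the term's type:
  Vec (Vec (Pi (a : Nat). Nat) 0) 2
observation: 9 normal-order steps separate the term from its normal form.


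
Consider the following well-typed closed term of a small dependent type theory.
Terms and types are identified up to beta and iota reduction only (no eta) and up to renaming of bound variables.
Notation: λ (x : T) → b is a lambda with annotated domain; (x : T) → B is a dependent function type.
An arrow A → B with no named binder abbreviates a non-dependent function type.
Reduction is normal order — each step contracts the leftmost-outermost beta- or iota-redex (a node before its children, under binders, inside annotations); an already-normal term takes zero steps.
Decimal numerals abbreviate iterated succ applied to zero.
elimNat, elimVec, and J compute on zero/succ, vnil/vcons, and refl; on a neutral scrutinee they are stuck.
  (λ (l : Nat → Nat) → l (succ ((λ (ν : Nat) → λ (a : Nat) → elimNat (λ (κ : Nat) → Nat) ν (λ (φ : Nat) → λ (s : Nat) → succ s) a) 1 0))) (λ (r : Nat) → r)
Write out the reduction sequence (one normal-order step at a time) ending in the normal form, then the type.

reduction (normal order):
  (λ (l : Nat → Nat) → l (succ ((λ (ν : Nat) → λ (a : Nat) → elimNat (λ (κ : Nat) → Nat) ν (λ (φ : Nat) → λ (s : Nat) → succ s) a) 1 0))) (λ (r : Nat) → r)
  ~> (λ (l : Nat) → l) (succ ((λ (ν : Nat) → λ (a : Nat) → elimNat (λ (κ : Nat) → Nat) ν (λ (φ : Nat) → λ (s : Nat) → succ s) a) 1 0))
  ~> succ ((λ (l : Nat) → λ (ν : Nat) → elimNat (λ (a : Nat) → Nat) l (λ (κ : Nat) → λ (φ : Nat) → succ φ) ν) 1 0)
  ~> succ ((λ (l : Nat) → elimNat (λ (ν : Nat) → Nat) 1 (λ (a : Nat) → λ (κ : Nat) → succ κ) l) 0)
  ~> succ (elimNat (λ (l : Nat) → Nat) 1 (λ (ν : Nat) → λ (a : Nat) → succ a) 0)
  ~> 2
inferred type:
  Nat


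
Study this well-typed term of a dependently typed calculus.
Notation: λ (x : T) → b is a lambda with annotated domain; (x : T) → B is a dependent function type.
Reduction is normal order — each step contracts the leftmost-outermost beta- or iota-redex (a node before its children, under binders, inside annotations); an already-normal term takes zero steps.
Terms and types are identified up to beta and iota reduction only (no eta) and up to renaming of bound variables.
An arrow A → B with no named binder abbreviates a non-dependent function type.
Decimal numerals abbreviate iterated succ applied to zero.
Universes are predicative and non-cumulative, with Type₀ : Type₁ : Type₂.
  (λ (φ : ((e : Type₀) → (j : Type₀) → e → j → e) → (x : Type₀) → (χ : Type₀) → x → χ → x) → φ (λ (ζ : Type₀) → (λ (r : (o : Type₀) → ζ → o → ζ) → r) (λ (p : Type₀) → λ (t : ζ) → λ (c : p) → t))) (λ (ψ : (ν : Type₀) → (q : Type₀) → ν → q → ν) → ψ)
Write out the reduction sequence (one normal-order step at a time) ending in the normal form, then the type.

reduction (normal order):
  (λ (φ : ((e : Type₀) → (j : Type₀) → e → j → e) → (x : Type₀) → (χ : Type₀) → x → χ → x) → φ (λ (ζ : Type₀) → (λ (r : (o : Type₀) → ζ → o → ζ) → r) (λ (p : Type₀) → λ (t : ζ) → λ (c : p) → t))) (λ (ψ : (ν : Type₀) → (q : Type₀) → ν → q → ν) → ψ)
  ~> (λ (φ : (e : Type₀) → (j : Type₀) → e → j → e) → φ) (λ (x : Type₀) → (λ (χ : (ζ : Type₀) → x → ζ → x) → χ) (λ (r : Type₀) → λ (o : x) → λ (p : r) → o))
  ~> λ (φ : Type₀) → (λ (e : (j : Type₀) → φ → j → φ) → e) (λ (x : Type₀) → λ (χ : φ) → λ (ζ : x) → χ)
  ~> λ (φ : Type₀) → λ (e : Type₀) → λ (j : φ) → λ (x : e) → j
inferred type:
  (φ : Type₀) → (e : Type₀) → φ → e → φ


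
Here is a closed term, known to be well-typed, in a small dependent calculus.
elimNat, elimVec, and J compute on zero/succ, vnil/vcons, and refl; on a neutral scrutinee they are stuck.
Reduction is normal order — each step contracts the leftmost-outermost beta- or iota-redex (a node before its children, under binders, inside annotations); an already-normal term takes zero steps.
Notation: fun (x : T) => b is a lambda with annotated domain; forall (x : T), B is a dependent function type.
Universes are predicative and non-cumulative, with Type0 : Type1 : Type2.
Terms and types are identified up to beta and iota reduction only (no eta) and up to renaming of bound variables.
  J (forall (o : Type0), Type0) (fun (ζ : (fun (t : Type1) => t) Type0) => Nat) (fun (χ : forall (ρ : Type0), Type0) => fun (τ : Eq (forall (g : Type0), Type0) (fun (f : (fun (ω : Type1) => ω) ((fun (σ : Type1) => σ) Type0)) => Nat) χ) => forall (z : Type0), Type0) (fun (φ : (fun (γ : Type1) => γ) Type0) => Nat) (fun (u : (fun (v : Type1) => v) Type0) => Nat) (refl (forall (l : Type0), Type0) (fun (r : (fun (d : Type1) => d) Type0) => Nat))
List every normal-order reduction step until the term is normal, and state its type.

normal-order reduction sequence:
  J (forall (o : Type0), Type0) (fun (ζ : (fun (t : Type1) => t) Type0) => Nat) (fun (χ : forall (ρ : Type0), Type0) => fun (τ : Eq (forall (g : Type0), Type0) (fun (f : (fun (ω : Type1) => ω) ((fun (σ : Type1) => σ) Type0)) => Nat) χ) => forall (z : Type0), Type0) (fun (φ : (fun (γ : Type1) => γ) Type0) => Nat) (fun (u : (fun (v : Type1) => v) Type0) => Nat) (refl (forall (l : Type0), Type0) (fun (r : (fun (d : Type1) => d) Type0) => Nat))
  ~> fun (o : (fun (ζ : Type1) => ζ) Type0) => Nat
  ~> fun (o : Type0) => Nat
inferred type:
  forall (o : Type0), Type0


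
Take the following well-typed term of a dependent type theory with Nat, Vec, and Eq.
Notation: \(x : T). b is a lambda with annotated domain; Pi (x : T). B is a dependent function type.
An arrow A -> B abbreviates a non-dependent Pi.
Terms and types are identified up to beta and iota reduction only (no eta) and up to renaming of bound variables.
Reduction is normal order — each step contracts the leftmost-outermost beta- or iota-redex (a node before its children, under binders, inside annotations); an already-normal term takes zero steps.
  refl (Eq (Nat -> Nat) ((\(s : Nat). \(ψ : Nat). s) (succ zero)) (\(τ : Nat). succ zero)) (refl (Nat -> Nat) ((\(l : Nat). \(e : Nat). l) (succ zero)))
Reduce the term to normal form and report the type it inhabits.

normal form:
  refl (Eq (Nat -> Nat) (\(s : Nat). succ zero) (\(ψ : Nat). succ zero)) (refl (Nat -> Nat) (\(τ : Nat). succ zero))
type:
  Eq (Eq (Nat -> Nat) (\(s : Nat). succ zero) (\(ψ : Nat). succ zero)) (refl (Nat -> Nat) (\(τ : Nat). succ zero)) (refl (Nat -> Nat) (\(l : Nat). succ zero))
observation: the first redex contracted is a beta-redex; the normal form is reached in 2 normal-order steps.


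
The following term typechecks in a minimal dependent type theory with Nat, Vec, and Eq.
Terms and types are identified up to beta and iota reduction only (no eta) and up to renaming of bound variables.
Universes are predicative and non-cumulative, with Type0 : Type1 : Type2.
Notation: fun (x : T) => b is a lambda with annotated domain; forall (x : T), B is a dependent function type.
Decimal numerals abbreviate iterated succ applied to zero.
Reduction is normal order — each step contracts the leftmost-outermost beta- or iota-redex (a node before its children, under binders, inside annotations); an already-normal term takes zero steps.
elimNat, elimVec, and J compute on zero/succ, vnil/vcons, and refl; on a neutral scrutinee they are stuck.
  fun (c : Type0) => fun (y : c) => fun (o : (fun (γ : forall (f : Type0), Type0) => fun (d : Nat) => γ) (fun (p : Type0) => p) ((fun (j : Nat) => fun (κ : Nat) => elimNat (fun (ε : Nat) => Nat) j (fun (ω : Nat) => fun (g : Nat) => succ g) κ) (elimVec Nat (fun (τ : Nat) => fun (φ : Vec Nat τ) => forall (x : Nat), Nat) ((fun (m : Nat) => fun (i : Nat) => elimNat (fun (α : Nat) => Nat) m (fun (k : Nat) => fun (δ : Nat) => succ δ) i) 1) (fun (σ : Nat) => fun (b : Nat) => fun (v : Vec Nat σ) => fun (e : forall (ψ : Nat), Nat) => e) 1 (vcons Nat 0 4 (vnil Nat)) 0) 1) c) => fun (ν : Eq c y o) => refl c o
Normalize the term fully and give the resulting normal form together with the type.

reduced normal form:
  fun (c : Type0) => fun (y : c) => fun (o : c) => fun (γ : Eq c y o) => refl c o
inferred type:
  forall (c : Type0), forall (y : c), forall (o : c), forall (γ : Eq c y o), Eq c o o
observation: normalization takes exactly 3 steps under the normal-order strategy.


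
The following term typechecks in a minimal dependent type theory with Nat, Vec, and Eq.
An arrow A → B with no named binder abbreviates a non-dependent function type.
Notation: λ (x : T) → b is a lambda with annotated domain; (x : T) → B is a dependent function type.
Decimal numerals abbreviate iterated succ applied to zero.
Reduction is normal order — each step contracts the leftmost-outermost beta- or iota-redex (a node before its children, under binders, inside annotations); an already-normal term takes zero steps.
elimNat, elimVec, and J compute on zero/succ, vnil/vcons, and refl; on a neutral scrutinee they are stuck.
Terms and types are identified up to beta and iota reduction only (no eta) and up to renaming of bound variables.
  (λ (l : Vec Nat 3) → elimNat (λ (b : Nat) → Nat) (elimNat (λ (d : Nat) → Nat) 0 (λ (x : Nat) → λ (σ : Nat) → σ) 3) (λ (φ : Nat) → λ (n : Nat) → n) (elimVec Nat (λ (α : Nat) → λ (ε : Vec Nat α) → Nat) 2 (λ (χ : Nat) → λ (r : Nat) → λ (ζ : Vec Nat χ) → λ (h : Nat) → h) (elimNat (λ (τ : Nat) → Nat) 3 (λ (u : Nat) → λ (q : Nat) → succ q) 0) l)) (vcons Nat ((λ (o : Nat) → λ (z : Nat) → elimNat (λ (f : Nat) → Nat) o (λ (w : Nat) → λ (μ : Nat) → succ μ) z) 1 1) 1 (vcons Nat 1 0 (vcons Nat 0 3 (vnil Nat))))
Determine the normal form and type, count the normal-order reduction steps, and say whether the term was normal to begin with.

resulting normal form:
  0
inferred type:
  Nat
normal-order step count: 34
started in normal form: no
first contracted redex: a beta-redex


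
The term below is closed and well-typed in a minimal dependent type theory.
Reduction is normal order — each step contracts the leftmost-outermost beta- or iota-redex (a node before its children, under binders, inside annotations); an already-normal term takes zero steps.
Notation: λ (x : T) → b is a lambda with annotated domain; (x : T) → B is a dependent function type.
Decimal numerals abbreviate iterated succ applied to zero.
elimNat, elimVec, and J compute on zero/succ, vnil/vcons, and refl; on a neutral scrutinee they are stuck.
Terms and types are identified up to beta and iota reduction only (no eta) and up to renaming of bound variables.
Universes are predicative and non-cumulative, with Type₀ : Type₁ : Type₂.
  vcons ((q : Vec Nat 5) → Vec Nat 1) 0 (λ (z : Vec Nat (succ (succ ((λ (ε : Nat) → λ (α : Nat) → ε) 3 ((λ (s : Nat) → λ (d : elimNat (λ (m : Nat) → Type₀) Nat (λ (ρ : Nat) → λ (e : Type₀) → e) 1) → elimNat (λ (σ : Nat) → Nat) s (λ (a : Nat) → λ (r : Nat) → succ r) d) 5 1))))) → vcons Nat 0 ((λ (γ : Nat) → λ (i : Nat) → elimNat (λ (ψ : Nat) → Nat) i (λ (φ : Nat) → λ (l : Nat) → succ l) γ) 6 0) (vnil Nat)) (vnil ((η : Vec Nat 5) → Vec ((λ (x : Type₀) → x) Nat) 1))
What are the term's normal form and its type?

reduced normal form:
  vcons ((q : Vec Nat 5) → Vec Nat 1) 0 (λ (z : Vec Nat 5) → vcons Nat 0 6 (vnil Nat)) (vnil ((ε : Vec Nat 5) → Vec Nat 1))
type:
  Vec ((q : Vec Nat 5) → Vec Nat 1) 1


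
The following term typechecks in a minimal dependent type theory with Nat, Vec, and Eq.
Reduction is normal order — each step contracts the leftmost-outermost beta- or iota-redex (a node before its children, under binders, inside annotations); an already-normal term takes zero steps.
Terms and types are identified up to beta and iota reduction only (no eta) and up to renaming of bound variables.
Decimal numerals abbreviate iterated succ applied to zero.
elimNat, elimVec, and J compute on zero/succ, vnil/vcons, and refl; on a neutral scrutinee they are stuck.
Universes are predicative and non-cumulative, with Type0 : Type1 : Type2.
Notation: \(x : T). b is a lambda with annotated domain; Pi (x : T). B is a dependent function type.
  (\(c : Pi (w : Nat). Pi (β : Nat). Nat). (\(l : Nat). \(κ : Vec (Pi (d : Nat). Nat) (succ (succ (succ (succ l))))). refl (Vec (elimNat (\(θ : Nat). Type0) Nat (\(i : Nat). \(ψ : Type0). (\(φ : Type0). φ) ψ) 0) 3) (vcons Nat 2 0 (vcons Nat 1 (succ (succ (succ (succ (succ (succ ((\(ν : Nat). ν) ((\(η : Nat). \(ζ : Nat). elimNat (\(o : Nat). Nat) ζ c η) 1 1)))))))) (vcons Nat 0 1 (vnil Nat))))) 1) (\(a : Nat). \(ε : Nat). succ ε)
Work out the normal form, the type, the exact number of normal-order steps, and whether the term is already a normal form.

resulting normal form:
  \(c : Vec (Pi (w : Nat). Nat) 5). refl (Vec Nat 3) (vcons Nat 2 0 (vcons Nat 1 8 (vcons Nat 0 1 (vnil Nat))))
type:
  Pi (c : Vec (Pi (w : Nat). Nat) 5). Eq (Vec Nat 3) (vcons Nat 2 0 (vcons Nat 1 8 (vcons Nat 0 1 (vnil Nat)))) (vcons Nat 2 0 (vcons Nat 1 8 (vcons Nat 0 1 (vnil Nat))))
reduction steps (normal order): 10
already normal: no
first redex: a beta-redex


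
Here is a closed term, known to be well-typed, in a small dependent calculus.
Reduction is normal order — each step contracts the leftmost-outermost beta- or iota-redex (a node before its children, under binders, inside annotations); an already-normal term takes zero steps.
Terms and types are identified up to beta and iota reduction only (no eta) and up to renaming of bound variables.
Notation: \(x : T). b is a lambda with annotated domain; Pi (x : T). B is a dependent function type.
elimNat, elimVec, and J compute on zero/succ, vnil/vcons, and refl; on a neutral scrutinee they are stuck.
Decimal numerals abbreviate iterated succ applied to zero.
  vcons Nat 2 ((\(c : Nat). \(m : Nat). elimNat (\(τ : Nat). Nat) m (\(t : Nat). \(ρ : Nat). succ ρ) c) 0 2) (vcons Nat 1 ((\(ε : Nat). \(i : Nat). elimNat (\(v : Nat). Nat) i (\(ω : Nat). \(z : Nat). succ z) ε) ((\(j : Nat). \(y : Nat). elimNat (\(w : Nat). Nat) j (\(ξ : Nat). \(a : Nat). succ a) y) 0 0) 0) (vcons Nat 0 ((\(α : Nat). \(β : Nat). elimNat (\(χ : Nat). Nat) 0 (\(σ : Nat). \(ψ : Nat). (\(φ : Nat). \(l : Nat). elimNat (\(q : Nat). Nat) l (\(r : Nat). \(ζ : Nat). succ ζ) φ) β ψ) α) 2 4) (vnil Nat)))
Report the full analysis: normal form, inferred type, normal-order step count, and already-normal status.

reduced normal form:
  vcons Nat 2 2 (vcons Nat 1 0 (vcons Nat 0 8 (vnil Nat)))
the term's type:
  Vec Nat 3
normal-order step count: 48
term was already normal: no
first redex: a beta-redex


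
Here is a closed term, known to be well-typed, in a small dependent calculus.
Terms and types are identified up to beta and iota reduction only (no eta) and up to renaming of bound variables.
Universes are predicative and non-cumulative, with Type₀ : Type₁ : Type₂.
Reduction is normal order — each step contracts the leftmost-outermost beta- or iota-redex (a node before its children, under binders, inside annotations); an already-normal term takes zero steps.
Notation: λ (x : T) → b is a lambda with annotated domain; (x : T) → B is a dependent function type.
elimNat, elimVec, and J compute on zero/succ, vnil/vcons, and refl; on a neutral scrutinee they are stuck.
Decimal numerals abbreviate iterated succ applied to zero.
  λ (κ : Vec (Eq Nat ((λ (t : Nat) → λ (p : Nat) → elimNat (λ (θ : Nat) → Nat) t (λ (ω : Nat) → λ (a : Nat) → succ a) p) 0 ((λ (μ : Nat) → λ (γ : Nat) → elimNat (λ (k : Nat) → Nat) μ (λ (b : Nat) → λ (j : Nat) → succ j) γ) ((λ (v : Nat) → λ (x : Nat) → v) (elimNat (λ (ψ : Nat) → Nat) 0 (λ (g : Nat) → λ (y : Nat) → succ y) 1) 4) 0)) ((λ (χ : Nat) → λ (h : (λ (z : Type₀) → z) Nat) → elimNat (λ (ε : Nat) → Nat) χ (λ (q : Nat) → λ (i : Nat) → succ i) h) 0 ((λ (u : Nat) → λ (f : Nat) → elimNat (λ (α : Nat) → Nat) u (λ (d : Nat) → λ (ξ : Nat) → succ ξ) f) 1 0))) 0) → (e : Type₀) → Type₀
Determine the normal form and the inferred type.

reduced normal form:
  λ (κ : Vec (Eq Nat 1 1) 0) → (t : Type₀) → Type₀
the term's type:
  (κ : Vec (Eq Nat 1 1) 0) → Type₁
observation: the leftmost-outermost redex is a beta-redex, and normalization takes 24 steps.


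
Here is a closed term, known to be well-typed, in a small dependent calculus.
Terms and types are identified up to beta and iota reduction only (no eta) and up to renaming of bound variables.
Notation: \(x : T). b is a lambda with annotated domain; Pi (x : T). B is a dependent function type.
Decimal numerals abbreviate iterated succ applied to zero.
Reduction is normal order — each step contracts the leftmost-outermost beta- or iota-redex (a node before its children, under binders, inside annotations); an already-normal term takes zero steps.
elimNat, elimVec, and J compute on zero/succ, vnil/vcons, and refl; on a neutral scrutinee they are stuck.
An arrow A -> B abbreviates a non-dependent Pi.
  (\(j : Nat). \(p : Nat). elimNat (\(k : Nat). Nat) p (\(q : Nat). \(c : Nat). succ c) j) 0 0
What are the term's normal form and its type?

normal form:
  0
inferred type:
  Nat
observation: the term reaches its normal form after 3 normal-order steps.


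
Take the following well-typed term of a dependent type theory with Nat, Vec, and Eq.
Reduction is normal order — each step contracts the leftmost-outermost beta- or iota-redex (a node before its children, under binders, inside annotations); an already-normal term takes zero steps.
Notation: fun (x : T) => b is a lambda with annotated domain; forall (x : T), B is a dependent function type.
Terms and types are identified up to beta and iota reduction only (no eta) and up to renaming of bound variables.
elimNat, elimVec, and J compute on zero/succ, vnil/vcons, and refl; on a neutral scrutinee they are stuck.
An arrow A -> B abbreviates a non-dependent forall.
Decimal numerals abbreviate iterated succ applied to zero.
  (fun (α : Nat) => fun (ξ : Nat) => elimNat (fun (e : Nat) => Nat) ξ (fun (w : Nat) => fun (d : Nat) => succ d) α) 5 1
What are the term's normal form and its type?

resulting normal form:
  6
inferred type:
  Nat
observation: the term reaches its normal form after 18 normal-order steps.
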